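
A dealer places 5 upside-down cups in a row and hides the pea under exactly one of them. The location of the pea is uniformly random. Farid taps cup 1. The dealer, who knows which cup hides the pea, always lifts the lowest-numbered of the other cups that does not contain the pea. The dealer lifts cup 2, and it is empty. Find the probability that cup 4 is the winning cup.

Apply Bayes' rule, conditioning on where the pea actually is.
If it is under any of cups 1, 3, 4, and 5 (prior 1/5 each): cup 2 is the lowest-numbered option available, probability 1; weight (1/5)·1 = 1/5 each.
If it is under cup 2 (prior 1/5): the dealer opened cup 2, so this case is ruled out; weight (1/5)·0 = 0.
The weights sum to 4/5.
So P(the pea under cup 4 | the dealer opened cup 2) = (1/5) / (4/5) = 1/4.

1/4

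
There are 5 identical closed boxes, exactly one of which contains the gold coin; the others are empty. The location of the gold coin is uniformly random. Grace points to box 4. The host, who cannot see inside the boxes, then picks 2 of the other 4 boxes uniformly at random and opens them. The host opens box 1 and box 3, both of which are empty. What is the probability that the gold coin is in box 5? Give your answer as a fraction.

1/3

Because the host chose which boxes to open without knowing where the gold coin is, the choice is independent of the prize location. Learning that none of the 2 opened boxes holds the gold coin simply rules out those 2 locations and leaves the remaining 3 boxes still equally likely by symmetry.
So P(the gold coin in box 5) = 1/3.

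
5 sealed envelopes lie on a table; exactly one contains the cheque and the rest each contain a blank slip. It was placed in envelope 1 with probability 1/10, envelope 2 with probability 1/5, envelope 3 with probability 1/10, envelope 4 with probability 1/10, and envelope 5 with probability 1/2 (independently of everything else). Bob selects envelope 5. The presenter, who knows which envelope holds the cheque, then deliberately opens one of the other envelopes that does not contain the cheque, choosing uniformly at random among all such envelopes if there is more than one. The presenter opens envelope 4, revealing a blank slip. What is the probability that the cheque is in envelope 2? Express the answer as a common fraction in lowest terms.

8/31

Consider each possible location of the cheque in turn.
If it is in either of envelopes 1 and 3 (prior 1/10 each): the presenter has 3 equally likely choices, so probability 1/3; weight (1/10)·(1/3) = 1/30 each.
If it is in envelope 2 (prior 1/5): the presenter has 3 equally likely choices, so probability 1/3; weight (1/5)·(1/3) = 1/15.
If it is in envelope 4 (prior 1/10): the presenter opened envelope 4, so this case is ruled out; weight (1/10)·0 = 0.
If it is in envelope 5 (prior 1/2): the presenter has 4 equally likely choices, so probability 1/4; weight (1/2)·(1/4) = 1/8.
The weights sum to 31/120.
So P(the cheque in envelope 2 | the presenter opened envelope 4) = (1/15) / (31/120) = 8/31.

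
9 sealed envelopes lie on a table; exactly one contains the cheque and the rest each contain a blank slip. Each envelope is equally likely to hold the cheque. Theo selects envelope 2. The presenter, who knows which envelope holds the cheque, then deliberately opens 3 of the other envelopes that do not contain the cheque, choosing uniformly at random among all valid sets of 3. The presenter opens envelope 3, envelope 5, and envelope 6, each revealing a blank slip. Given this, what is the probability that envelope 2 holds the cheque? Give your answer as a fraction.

1/9

Consider each possible location of the cheque in turn.
If it is in any of envelopes 1, 4, 7, 8, and 9 (prior 1/9 each): the presenter has 35 equally likely choices, so probability 1/35; weight (1/9)·(1/35) = 1/315 each.
If it is in envelope 2 (prior 1/9): the presenter has 56 equally likely choices, so probability 1/56; weight (1/9)·(1/56) = 1/504.
If it is in any of envelopes 3, 5, and 6 (prior 1/9 each): that envelope was opened and seen not to hold the prize — ruled out; weight (1/9)·0 = 0 each.
The weights sum to 1/56.
So P(the cheque in envelope 2 | the presenter opened envelope 3, envelope 5, and envelope 6) = (1/504) / (1/56) = 1/9.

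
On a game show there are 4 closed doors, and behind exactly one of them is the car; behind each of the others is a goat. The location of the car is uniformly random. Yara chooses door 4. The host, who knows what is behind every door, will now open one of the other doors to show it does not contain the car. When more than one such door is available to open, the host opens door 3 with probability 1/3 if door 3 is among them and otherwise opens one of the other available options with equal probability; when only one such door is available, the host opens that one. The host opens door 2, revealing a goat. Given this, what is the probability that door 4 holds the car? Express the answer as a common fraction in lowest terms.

2/9

Condition on the true location of the car.
If it is behind door 1 (prior 1/4): door 3 is available but not opened, probability 2/3; weight (1/4)·(2/3) = 1/6.
If it is behind door 2 (prior 1/4): the host opened door 2, so this case is ruled out; weight (1/4)·0 = 0.
If it is behind door 3 (prior 1/4): door 3 holds the prize so is unavailable; the host chooses uniformly among the 2 others, probability 1/2; weight (1/4)·(1/2) = 1/8.
If it is behind door 4 (prior 1/4): door 3 is available but not opened; door 2 gets probability (1 − 1/3)/2 = 1/3; weight (1/4)·(1/3) = 1/12.
The weights sum to 3/8.
So P(the car behind door 4 | the host opened door 2) = (1/12) / (3/8) = 2/9.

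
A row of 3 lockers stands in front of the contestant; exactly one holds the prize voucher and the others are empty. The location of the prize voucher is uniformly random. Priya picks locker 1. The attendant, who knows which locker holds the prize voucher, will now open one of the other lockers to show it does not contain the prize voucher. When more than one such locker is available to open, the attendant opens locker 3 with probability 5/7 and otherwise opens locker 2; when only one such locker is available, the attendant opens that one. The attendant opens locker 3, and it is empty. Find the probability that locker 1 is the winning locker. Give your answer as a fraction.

Apply Bayes' rule, conditioning on where the prize voucher actually is.
If it is in locker 1 (prior 1/3): locker 3 is available, opened with probability 5/7; weight (1/3)·(5/7) = 5/21.
If it is in locker 2 (prior 1/3): only locker 3 is available, probability 1; weight (1/3)·1 = 1/3.
If it is in locker 3 (prior 1/3): the attendant opened locker 3, so this case is ruled out; weight (1/3)·0 = 0.
The weights sum to 4/7.
So P(the prize voucher in locker 1 | the attendant opened locker 3) = (5/21) / (4/7) = 5/12.

5/12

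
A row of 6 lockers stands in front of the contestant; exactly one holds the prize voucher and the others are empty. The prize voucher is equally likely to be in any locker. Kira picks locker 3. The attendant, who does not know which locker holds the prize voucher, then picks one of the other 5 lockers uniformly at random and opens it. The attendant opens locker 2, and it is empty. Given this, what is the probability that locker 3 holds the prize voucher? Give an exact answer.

1/5

Apply Bayes' rule, conditioning on where the prize voucher actually is.
If it is in any of lockers 1, 3, 4, 5, and 6 (prior 1/6 each): the attendant picks locker 2 with probability 1/5 regardless, and it is not the prize; weight (1/6)·(1/5) = 1/30 each.
If it is in locker 2 (prior 1/6): the attendant opened locker 2, so this case is ruled out; weight (1/6)·0 = 0.
The weights sum to 1/6.
So P(the prize voucher in locker 3 | the attendant opened locker 2) = (1/30) / (1/6) = 1/5.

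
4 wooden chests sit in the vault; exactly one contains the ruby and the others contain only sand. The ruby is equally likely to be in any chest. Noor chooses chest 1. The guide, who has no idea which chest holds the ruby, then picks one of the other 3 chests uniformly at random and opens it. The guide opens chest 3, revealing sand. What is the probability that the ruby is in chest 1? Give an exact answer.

1/3

Because the guide chose which chest to open without knowing where the ruby is, the choice is independent of the prize location. Learning that chest 3 does not hold the ruby simply rules out that one location and leaves the remaining 3 chests still equally likely by symmetry.
So P(the ruby in chest 1) = 1/3.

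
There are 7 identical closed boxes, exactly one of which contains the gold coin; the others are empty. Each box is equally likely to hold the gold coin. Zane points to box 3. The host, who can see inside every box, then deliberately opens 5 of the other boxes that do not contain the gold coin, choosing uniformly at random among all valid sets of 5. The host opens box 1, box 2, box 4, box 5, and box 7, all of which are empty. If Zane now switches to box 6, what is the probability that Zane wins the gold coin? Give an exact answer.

Apply Bayes' rule, conditioning on where the gold coin actually is.
If it is in any of boxes 1, 2, 4, 5, and 7 (prior 1/7 each): that box was opened and seen not to hold the prize — ruled out; weight (1/7)·0 = 0 each.
If it is in box 3 (prior 1/7): the host has 6 equally likely choices, so probability 1/6; weight (1/7)·(1/6) = 1/42.
If it is in box 6 (prior 1/7): the host has no choice, probability 1; weight (1/7)·1 = 1/7.
The weights sum to 1/6.
So P(the gold coin in box 6 | the host opened box 1, box 2, box 4, box 5, and box 7) = (1/7) / (1/6) = 6/7.

6/7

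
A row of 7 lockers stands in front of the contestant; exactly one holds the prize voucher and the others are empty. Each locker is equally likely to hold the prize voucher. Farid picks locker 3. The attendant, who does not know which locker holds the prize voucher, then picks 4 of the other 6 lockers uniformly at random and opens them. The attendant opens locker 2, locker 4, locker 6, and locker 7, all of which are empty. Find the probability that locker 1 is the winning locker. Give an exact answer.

Condition on the true location of the prize voucher.
If it is in any of lockers 1, 3, and 5 (prior 1/7 each): the attendant picks exactly this set with probability 1/15 regardless, and none is the prize; weight (1/7)·(1/15) = 1/105 each.
If it is in any of lockers 2, 4, 6, and 7 (prior 1/7 each): that locker was opened and seen not to hold the prize — ruled out; weight (1/7)·0 = 0 each.
The weights sum to 1/35.
So P(the prize voucher in locker 1 | the attendant opened locker 2, locker 4, locker 6, and locker 7) = (1/105) / (1/35) = 1/3.

1/3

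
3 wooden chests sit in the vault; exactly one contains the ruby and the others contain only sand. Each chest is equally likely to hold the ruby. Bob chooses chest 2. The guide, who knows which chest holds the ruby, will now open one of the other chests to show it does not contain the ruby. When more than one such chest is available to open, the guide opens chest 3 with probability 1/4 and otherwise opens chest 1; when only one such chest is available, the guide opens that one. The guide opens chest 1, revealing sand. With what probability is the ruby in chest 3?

Condition on the true location of the ruby.
If it is in chest 1 (prior 1/3): the guide opened chest 1, so this case is ruled out; weight (1/3)·0 = 0.
If it is in chest 2 (prior 1/3): chest 3 is available but not opened, probability 3/4; weight (1/3)·(3/4) = 1/4.
If it is in chest 3 (prior 1/3): only chest 1 is available, probability 1; weight (1/3)·1 = 1/3.
The weights sum to 7/12.
So P(the ruby in chest 3 | the guide opened chest 1) = (1/3) / (7/12) = 4/7.

4/7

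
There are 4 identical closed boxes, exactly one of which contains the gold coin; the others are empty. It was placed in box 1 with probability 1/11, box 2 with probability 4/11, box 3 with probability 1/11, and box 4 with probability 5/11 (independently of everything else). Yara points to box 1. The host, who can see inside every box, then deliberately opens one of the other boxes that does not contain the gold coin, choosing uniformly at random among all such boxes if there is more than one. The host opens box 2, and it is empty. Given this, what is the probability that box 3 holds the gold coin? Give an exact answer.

Condition on the true location of the gold coin.
If it is in box 1 (prior 1/11): the host has 3 equally likely choices, so probability 1/3; weight (1/11)·(1/3) = 1/33.
If it is in box 2 (prior 4/11): the host opened box 2, so this case is ruled out; weight (4/11)·0 = 0.
If it is in box 3 (prior 1/11): the host has 2 equally likely choices, so probability 1/2; weight (1/11)·(1/2) = 1/22.
If it is in box 4 (prior 5/11): the host has 2 equally likely choices, so probability 1/2; weight (5/11)·(1/2) = 5/22.
The weights sum to 10/33.
So P(the gold coin in box 3 | the host opened box 2) = (1/22) / (10/33) = 3/20.

3/20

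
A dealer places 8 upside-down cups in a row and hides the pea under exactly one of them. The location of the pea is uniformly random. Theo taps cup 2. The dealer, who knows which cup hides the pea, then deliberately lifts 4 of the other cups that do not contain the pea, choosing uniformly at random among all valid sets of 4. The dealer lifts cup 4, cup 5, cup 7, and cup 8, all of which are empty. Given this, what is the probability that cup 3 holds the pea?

Consider each possible location of the pea in turn.
If it is under any of cups 1, 3, and 6 (prior 1/8 each): the dealer has 15 equally likely choices, so probability 1/15; weight (1/8)·(1/15) = 1/120 each.
If it is under cup 2 (prior 1/8): the dealer has 35 equally likely choices, so probability 1/35; weight (1/8)·(1/35) = 1/280.
If it is under any of cups 4, 5, 7, and 8 (prior 1/8 each): that cup was opened and seen not to hold the prize — ruled out; weight (1/8)·0 = 0 each.
The weights sum to 1/35.
So P(the pea under cup 3 | the dealer opened cup 4, cup 5, cup 7, and cup 8) = (1/120) / (1/35) = 7/24.

7/24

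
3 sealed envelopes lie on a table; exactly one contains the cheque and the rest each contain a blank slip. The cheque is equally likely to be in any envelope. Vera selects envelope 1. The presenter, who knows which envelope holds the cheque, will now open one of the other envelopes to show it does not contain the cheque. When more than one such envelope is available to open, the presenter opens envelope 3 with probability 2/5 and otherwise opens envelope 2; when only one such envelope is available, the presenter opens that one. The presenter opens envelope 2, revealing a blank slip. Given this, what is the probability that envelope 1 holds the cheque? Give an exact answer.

Condition on the true location of the cheque.
If it is in envelope 1 (prior 1/3): envelope 3 is available but not opened, probability 3/5; weight (1/3)·(3/5) = 1/5.
If it is in envelope 2 (prior 1/3): the presenter opened envelope 2, so this case is ruled out; weight (1/3)·0 = 0.
If it is in envelope 3 (prior 1/3): only envelope 2 is available, probability 1; weight (1/3)·1 = 1/3.
The weights sum to 8/15.
So P(the cheque in envelope 1 | the presenter opened envelope 2) = (1/5) / (8/15) = 3/8.

3/8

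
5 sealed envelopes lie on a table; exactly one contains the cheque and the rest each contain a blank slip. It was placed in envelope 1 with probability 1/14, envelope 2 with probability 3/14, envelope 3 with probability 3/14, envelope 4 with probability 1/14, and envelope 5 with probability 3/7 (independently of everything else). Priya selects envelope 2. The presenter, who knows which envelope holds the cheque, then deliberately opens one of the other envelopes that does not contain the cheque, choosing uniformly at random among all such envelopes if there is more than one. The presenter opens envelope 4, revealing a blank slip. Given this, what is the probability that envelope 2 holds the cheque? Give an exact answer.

Apply Bayes' rule, conditioning on where the cheque actually is.
If it is in envelope 1 (prior 1/14): the presenter has 3 equally likely choices, so probability 1/3; weight (1/14)·(1/3) = 1/42.
If it is in envelope 2 (prior 3/14): the presenter has 4 equally likely choices, so probability 1/4; weight (3/14)·(1/4) = 3/56.
If it is in envelope 3 (prior 3/14): the presenter has 3 equally likely choices, so probability 1/3; weight (3/14)·(1/3) = 1/14.
If it is in envelope 4 (prior 1/14): the presenter opened envelope 4, so this case is ruled out; weight (1/14)·0 = 0.
If it is in envelope 5 (prior 3/7): the presenter has 3 equally likely choices, so probability 1/3; weight (3/7)·(1/3) = 1/7.
The weights sum to 7/24.
So P(the cheque in envelope 2 | the presenter opened envelope 4) = (3/56) / (7/24) = 9/49.

9/49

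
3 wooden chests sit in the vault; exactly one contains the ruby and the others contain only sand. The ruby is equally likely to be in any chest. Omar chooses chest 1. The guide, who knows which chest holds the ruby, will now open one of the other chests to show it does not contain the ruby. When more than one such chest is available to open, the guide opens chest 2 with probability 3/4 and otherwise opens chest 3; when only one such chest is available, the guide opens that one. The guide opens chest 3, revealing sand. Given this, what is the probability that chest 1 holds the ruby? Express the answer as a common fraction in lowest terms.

Condition on the true location of the ruby.
If it is in chest 1 (prior 1/3): chest 2 is available but not opened, probability 1/4; weight (1/3)·(1/4) = 1/12.
If it is in chest 2 (prior 1/3): only chest 3 is available, probability 1; weight (1/3)·1 = 1/3.
If it is in chest 3 (prior 1/3): the guide opened chest 3, so this case is ruled out; weight (1/3)·0 = 0.
The weights sum to 5/12.
So P(the ruby in chest 1 | the guide opened chest 3) = (1/12) / (5/12) = 1/5.

1/5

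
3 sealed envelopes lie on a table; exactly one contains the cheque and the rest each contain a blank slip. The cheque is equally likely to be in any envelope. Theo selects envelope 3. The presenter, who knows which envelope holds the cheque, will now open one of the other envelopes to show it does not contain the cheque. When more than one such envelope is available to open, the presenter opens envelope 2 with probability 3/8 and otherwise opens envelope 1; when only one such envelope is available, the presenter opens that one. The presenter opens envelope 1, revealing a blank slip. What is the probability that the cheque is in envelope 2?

8/13

Condition on the true location of the cheque.
If it is in envelope 1 (prior 1/3): the presenter opened envelope 1, so this case is ruled out; weight (1/3)·0 = 0.
If it is in envelope 2 (prior 1/3): only envelope 1 is available, probability 1; weight (1/3)·1 = 1/3.
If it is in envelope 3 (prior 1/3): envelope 2 is available but not opened, probability 5/8; weight (1/3)·(5/8) = 5/24.
The weights sum to 13/24.
So P(the cheque in envelope 2 | the presenter opened envelope 1) = (1/3) / (13/24) = 8/13.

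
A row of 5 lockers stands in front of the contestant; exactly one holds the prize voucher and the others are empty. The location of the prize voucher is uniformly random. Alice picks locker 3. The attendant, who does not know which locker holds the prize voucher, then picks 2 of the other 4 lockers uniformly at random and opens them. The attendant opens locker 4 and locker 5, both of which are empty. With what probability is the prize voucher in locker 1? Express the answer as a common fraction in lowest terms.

1/3

Because the attendant chose which lockers to open without knowing where the prize voucher is, the choice is independent of the prize location. Learning that none of the 2 opened lockers holds the prize voucher simply rules out those 2 locations and leaves the remaining 3 lockers still equally likely by symmetry.
So P(the prize voucher in locker 1) = 1/3.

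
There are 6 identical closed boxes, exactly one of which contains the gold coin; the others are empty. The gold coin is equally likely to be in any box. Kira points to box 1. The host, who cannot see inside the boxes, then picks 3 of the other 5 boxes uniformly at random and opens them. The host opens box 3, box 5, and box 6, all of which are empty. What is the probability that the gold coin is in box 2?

1/3

Because the host chose which boxes to open without knowing where the gold coin is, the choice is independent of the prize location. Learning that none of the 3 opened boxes holds the gold coin simply rules out those 3 locations and leaves the remaining 3 boxes still equally likely by symmetry.
So P(the gold coin in box 2) = 1/3.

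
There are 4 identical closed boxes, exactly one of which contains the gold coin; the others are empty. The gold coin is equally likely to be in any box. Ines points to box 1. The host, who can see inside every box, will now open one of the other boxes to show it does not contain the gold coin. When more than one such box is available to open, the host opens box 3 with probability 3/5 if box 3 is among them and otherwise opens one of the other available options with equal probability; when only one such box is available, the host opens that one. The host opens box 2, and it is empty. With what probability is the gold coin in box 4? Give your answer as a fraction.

Apply Bayes' rule, conditioning on where the gold coin actually is.
If it is in box 1 (prior 1/4): box 3 is available but not opened; box 2 gets probability (1 − 3/5)/2 = 1/5; weight (1/4)·(1/5) = 1/20.
If it is in box 2 (prior 1/4): the host opened box 2, so this case is ruled out; weight (1/4)·0 = 0.
If it is in box 3 (prior 1/4): box 3 holds the prize so is unavailable; the host chooses uniformly among the 2 others, probability 1/2; weight (1/4)·(1/2) = 1/8.
If it is in box 4 (prior 1/4): box 3 is available but not opened, probability 2/5; weight (1/4)·(2/5) = 1/10.
The weights sum to 11/40.
So P(the gold coin in box 4 | the host opened box 2) = (1/10) / (11/40) = 4/11.

4/11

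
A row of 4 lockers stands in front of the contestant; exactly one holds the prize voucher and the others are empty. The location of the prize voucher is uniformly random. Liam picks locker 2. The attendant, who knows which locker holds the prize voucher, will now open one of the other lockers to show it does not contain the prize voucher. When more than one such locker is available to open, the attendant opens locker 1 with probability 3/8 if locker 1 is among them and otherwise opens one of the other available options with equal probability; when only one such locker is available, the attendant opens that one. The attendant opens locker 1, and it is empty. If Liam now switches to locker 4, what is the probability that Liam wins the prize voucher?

1/3

Apply Bayes' rule, conditioning on where the prize voucher actually is.
If it is in locker 1 (prior 1/4): the attendant opened locker 1, so this case is ruled out; weight (1/4)·0 = 0.
If it is in any of lockers 2, 3, and 4 (prior 1/4 each): locker 1 is available, opened with probability 3/8; weight (1/4)·(3/8) = 3/32 each.
The weights sum to 9/32.
So P(the prize voucher in locker 4 | the attendant opened locker 1) = (3/32) / (9/32) = 1/3.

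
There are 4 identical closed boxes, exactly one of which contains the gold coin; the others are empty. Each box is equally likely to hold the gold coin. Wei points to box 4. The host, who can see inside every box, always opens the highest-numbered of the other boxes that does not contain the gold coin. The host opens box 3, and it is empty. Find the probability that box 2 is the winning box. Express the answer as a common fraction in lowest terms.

Apply Bayes' rule, conditioning on where the gold coin actually is.
If it is in any of boxes 1, 2, and 4 (prior 1/4 each): box 3 is the highest-numbered option available, probability 1; weight (1/4)·1 = 1/4 each.
If it is in box 3 (prior 1/4): the host opened box 3, so this case is ruled out; weight (1/4)·0 = 0.
The weights sum to 3/4.
So P(the gold coin in box 2 | the host opened box 3) = (1/4) / (3/4) = 1/3.

1/3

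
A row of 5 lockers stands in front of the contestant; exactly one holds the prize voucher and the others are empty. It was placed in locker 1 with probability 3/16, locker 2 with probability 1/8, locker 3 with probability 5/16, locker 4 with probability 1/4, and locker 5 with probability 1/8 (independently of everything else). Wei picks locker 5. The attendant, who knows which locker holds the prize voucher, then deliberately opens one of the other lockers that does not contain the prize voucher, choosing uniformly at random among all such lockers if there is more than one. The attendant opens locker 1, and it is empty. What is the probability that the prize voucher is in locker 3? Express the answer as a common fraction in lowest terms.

Apply Bayes' rule, conditioning on where the prize voucher actually is.
If it is in locker 1 (prior 3/16): the attendant opened locker 1, so this case is ruled out; weight (3/16)·0 = 0.
If it is in locker 2 (prior 1/8): the attendant has 3 equally likely choices, so probability 1/3; weight (1/8)·(1/3) = 1/24.
If it is in locker 3 (prior 5/16): the attendant has 3 equally likely choices, so probability 1/3; weight (5/16)·(1/3) = 5/48.
If it is in locker 4 (prior 1/4): the attendant has 3 equally likely choices, so probability 1/3; weight (1/4)·(1/3) = 1/12.
If it is in locker 5 (prior 1/8): the attendant has 4 equally likely choices, so probability 1/4; weight (1/8)·(1/4) = 1/32.
The weights sum to 25/96.
So P(the prize voucher in locker 3 | the attendant opened locker 1) = (5/48) / (25/96) = 2/5.

2/5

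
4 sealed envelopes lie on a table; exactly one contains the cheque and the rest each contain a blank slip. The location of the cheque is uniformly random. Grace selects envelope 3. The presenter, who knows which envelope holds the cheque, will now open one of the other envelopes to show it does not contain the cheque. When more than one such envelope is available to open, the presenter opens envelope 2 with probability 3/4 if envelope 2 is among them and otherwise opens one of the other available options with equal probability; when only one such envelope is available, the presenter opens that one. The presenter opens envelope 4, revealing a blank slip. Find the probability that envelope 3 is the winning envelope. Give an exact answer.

Condition on the true location of the cheque.
If it is in envelope 1 (prior 1/4): envelope 2 is available but not opened, probability 1/4; weight (1/4)·(1/4) = 1/16.
If it is in envelope 2 (prior 1/4): envelope 2 holds the prize so is unavailable; the presenter chooses uniformly among the 2 others, probability 1/2; weight (1/4)·(1/2) = 1/8.
If it is in envelope 3 (prior 1/4): envelope 2 is available but not opened; envelope 4 gets probability (1 − 3/4)/2 = 1/8; weight (1/4)·(1/8) = 1/32.
If it is in envelope 4 (prior 1/4): the presenter opened envelope 4, so this case is ruled out; weight (1/4)·0 = 0.
The weights sum to 7/32.
So P(the cheque in envelope 3 | the presenter opened envelope 4) = (1/32) / (7/32) = 1/7.

1/7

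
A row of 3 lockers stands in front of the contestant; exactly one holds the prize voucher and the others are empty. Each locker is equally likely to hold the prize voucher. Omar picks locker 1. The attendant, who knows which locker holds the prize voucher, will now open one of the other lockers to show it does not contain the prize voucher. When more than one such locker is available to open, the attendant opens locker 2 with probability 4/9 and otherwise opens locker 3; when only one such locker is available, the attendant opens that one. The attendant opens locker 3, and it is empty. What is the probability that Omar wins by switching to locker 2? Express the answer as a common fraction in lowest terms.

9/14

Apply Bayes' rule, conditioning on where the prize voucher actually is.
If it is in locker 1 (prior 1/3): locker 2 is available but not opened, probability 5/9; weight (1/3)·(5/9) = 5/27.
If it is in locker 2 (prior 1/3): only locker 3 is available, probability 1; weight (1/3)·1 = 1/3.
If it is in locker 3 (prior 1/3): the attendant opened locker 3, so this case is ruled out; weight (1/3)·0 = 0.
The weights sum to 14/27.
So P(the prize voucher in locker 2 | the attendant opened locker 3) = (1/3) / (14/27) = 9/14.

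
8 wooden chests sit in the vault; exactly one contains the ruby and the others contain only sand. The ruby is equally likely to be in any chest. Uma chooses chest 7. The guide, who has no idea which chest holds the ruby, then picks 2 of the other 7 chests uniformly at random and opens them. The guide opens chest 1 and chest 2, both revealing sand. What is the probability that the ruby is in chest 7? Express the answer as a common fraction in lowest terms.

Because the guide chose which chests to open without knowing where the ruby is, the choice is independent of the prize location. Learning that none of the 2 opened chests holds the ruby simply rules out those 2 locations and leaves the remaining 6 chests still equally likely by symmetry.
So P(the ruby in chest 7) = 1/6.

1/6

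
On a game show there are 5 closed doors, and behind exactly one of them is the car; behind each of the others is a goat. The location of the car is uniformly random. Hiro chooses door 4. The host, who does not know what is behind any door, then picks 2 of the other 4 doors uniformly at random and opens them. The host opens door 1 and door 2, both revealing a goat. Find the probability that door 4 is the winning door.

Because the host chose which doors to open without knowing where the car is, the choice is independent of the prize location. Learning that none of the 2 opened doors holds the car simply rules out those 2 locations and leaves the remaining 3 doors still equally likely by symmetry.
So P(the car behind door 4) = 1/3.

1/3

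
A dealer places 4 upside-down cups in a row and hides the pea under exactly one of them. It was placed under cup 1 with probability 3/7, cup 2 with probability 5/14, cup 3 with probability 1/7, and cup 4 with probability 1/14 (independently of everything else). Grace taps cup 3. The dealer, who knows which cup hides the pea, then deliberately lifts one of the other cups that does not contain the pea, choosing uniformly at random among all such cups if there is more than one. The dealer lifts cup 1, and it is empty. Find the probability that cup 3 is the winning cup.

2/11

Consider each possible location of the pea in turn.
If it is under cup 1 (prior 3/7): the dealer opened cup 1, so this case is ruled out; weight (3/7)·0 = 0.
If it is under cup 2 (prior 5/14): the dealer has 2 equally likely choices, so probability 1/2; weight (5/14)·(1/2) = 5/28.
If it is under cup 3 (prior 1/7): the dealer has 3 equally likely choices, so probability 1/3; weight (1/7)·(1/3) = 1/21.
If it is under cup 4 (prior 1/14): the dealer has 2 equally likely choices, so probability 1/2; weight (1/14)·(1/2) = 1/28.
The weights sum to 11/42.
So P(the pea under cup 3 | the dealer opened cup 1) = (1/21) / (11/42) = 2/11.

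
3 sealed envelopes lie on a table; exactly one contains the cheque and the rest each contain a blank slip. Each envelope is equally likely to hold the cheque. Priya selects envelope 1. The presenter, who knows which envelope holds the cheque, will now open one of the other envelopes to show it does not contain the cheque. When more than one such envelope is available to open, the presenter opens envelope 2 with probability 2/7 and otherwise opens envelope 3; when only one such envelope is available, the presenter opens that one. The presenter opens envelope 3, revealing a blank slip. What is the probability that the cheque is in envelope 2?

Consider each possible location of the cheque in turn.
If it is in envelope 1 (prior 1/3): envelope 2 is available but not opened, probability 5/7; weight (1/3)·(5/7) = 5/21.
If it is in envelope 2 (prior 1/3): only envelope 3 is available, probability 1; weight (1/3)·1 = 1/3.
If it is in envelope 3 (prior 1/3): the presenter opened envelope 3, so this case is ruled out; weight (1/3)·0 = 0.
The weights sum to 4/7.
So P(the cheque in envelope 2 | the presenter opened envelope 3) = (1/3) / (4/7) = 7/12.

7/12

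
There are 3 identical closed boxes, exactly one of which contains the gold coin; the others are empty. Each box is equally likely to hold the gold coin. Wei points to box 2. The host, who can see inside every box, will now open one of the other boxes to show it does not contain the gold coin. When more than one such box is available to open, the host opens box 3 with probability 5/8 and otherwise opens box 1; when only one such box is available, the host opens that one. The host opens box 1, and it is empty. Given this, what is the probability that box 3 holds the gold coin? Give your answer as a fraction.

8/11

Consider each possible location of the gold coin in turn.
If it is in box 1 (prior 1/3): the host opened box 1, so this case is ruled out; weight (1/3)·0 = 0.
If it is in box 2 (prior 1/3): box 3 is available but not opened, probability 3/8; weight (1/3)·(3/8) = 1/8.
If it is in box 3 (prior 1/3): only box 1 is available, probability 1; weight (1/3)·1 = 1/3.
The weights sum to 11/24.
So P(the gold coin in box 3 | the host opened box 1) = (1/3) / (11/24) = 8/11.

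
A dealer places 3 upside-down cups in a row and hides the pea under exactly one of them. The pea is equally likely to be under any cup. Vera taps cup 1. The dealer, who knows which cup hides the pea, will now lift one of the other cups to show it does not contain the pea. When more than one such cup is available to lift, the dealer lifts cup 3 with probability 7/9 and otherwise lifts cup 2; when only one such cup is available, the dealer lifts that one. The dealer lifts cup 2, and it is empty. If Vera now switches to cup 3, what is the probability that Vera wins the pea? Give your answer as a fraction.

Condition on the true location of the pea.
If it is under cup 1 (prior 1/3): cup 3 is available but not opened, probability 2/9; weight (1/3)·(2/9) = 2/27.
If it is under cup 2 (prior 1/3): the dealer opened cup 2, so this case is ruled out; weight (1/3)·0 = 0.
If it is under cup 3 (prior 1/3): only cup 2 is available, probability 1; weight (1/3)·1 = 1/3.
The weights sum to 11/27.
So P(the pea under cup 3 | the dealer opened cup 2) = (1/3) / (11/27) = 9/11.

9/11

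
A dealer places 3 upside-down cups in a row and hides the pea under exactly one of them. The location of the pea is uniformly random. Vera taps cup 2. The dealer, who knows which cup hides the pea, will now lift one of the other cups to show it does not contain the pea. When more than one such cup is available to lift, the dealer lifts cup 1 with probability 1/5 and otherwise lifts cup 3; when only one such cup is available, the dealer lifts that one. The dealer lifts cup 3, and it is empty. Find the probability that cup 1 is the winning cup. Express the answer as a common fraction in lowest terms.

5/9

Apply Bayes' rule, conditioning on where the pea actually is.
If it is under cup 1 (prior 1/3): only cup 3 is available, probability 1; weight (1/3)·1 = 1/3.
If it is under cup 2 (prior 1/3): cup 1 is available but not opened, probability 4/5; weight (1/3)·(4/5) = 4/15.
If it is under cup 3 (prior 1/3): the dealer opened cup 3, so this case is ruled out; weight (1/3)·0 = 0.
The weights sum to 3/5.
So P(the pea under cup 1 | the dealer opened cup 3) = (1/3) / (3/5) = 5/9.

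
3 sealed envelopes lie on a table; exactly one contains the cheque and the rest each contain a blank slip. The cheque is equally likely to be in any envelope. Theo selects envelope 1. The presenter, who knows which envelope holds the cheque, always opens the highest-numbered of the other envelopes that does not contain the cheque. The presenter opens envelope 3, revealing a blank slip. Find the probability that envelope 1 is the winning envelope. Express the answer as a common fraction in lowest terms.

Apply Bayes' rule, conditioning on where the cheque actually is.
If it is in either of envelopes 1 and 2 (prior 1/3 each): envelope 3 is the highest-numbered option available, probability 1; weight (1/3)·1 = 1/3 each.
If it is in envelope 3 (prior 1/3): the presenter opened envelope 3, so this case is ruled out; weight (1/3)·0 = 0.
The weights sum to 2/3.
So P(the cheque in envelope 1 | the presenter opened envelope 3) = (1/3) / (2/3) = 1/2.

1/2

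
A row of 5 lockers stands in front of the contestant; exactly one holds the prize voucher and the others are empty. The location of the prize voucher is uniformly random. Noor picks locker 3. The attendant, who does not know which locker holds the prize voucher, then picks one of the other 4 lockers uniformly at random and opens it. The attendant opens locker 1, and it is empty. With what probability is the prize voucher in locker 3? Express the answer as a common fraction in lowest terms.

Consider each possible location of the prize voucher in turn.
If it is in locker 1 (prior 1/5): the attendant opened locker 1, so this case is ruled out; weight (1/5)·0 = 0.
If it is in any of lockers 2, 3, 4, and 5 (prior 1/5 each): the attendant picks locker 1 with probability 1/4 regardless, and it is not the prize; weight (1/5)·(1/4) = 1/20 each.
The weights sum to 1/5.
So P(the prize voucher in locker 3 | the attendant opened locker 1) = (1/20) / (1/5) = 1/4.

1/4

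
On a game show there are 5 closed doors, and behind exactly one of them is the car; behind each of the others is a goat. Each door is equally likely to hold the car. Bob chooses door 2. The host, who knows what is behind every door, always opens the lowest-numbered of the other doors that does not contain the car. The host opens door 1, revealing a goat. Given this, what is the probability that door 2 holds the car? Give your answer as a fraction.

1/4

Consider each possible location of the car in turn.
If it is behind door 1 (prior 1/5): the host opened door 1, so this case is ruled out; weight (1/5)·0 = 0.
If it is behind any of doors 2, 3, 4, and 5 (prior 1/5 each): door 1 is the lowest-numbered option available, probability 1; weight (1/5)·1 = 1/5 each.
The weights sum to 4/5.
So P(the car behind door 2 | the host opened door 1) = (1/5) / (4/5) = 1/4.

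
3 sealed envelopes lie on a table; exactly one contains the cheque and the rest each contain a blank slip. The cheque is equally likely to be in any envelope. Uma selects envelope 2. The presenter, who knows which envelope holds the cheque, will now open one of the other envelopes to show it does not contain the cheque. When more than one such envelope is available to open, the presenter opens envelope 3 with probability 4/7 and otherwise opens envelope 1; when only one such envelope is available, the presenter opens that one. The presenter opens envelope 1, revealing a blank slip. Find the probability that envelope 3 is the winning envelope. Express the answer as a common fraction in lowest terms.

Consider each possible location of the cheque in turn.
If it is in envelope 1 (prior 1/3): the presenter opened envelope 1, so this case is ruled out; weight (1/3)·0 = 0.
If it is in envelope 2 (prior 1/3): envelope 3 is available but not opened, probability 3/7; weight (1/3)·(3/7) = 1/7.
If it is in envelope 3 (prior 1/3): only envelope 1 is available, probability 1; weight (1/3)·1 = 1/3.
The weights sum to 10/21.
So P(the cheque in envelope 3 | the presenter opened envelope 1) = (1/3) / (10/21) = 7/10.

7/10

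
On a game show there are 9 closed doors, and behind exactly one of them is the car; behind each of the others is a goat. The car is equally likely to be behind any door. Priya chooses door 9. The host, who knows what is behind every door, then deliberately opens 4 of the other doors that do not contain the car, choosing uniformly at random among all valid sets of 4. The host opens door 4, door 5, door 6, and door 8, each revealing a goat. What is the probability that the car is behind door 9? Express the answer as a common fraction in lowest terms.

Condition on the true location of the car.
If it is behind any of doors 1, 2, 3, and 7 (prior 1/9 each): the host has 35 equally likely choices, so probability 1/35; weight (1/9)·(1/35) = 1/315 each.
If it is behind any of doors 4, 5, 6, and 8 (prior 1/9 each): that door was opened and seen not to hold the prize — ruled out; weight (1/9)·0 = 0 each.
If it is behind door 9 (prior 1/9): the host has 70 equally likely choices, so probability 1/70; weight (1/9)·(1/70) = 1/630.
The weights sum to 1/70.
So P(the car behind door 9 | the host opened door 4, door 5, door 6, and door 8) = (1/630) / (1/70) = 1/9.

1/9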